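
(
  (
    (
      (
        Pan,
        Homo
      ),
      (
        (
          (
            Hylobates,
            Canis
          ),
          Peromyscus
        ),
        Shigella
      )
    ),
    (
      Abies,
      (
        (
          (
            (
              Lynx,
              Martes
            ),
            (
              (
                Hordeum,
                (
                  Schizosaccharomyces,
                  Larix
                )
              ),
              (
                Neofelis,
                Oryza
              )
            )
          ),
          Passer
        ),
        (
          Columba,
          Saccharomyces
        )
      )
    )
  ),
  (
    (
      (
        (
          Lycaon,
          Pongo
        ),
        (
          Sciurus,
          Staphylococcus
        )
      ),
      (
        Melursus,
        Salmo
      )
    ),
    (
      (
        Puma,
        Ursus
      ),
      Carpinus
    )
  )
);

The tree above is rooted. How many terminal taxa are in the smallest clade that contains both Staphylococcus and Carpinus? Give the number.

The MRCA of Staphylococcus and Carpinus is the node subtending ((((Lycaon,Pongo),(Sciurus,Staphylococcus)),(Melursus,Salmo)),((Puma,Ursus),Carpinus)).
That clade contains 9 terminal taxa: Carpinus, Lycaon, Melursus, Pongo, Puma, Salmo, Sciurus, Staphylococcus, Ursus.

9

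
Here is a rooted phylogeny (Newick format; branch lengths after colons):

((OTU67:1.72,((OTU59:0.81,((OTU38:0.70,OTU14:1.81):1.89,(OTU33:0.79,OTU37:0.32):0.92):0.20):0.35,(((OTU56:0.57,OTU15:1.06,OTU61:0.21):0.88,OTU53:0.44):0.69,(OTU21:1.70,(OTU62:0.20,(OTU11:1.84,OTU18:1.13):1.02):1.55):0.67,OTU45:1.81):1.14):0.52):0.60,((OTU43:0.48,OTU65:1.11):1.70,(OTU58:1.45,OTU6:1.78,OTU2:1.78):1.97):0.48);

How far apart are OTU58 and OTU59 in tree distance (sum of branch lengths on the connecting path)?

The path runs OTU58 → … → MRCA → … → OTU59; the MRCA is the root of the tree.
Branch lengths along that path: 1.45 + 1.97 + 0.48 + 0.60 + 0.52 + 0.35 + 0.81 = 6.18.

6.18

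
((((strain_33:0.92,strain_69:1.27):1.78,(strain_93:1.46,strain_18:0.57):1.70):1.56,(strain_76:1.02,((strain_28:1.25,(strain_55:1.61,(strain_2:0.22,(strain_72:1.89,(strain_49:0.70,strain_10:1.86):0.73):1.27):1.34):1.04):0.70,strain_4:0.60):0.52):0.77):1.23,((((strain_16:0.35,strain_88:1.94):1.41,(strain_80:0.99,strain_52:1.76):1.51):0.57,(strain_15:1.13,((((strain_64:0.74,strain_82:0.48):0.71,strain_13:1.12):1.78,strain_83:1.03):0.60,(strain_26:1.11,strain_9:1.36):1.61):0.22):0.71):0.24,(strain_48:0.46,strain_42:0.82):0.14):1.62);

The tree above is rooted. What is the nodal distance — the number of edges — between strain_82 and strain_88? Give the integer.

9

The MRCA of strain_82 and strain_88 is the node subtending (((strain_16,strain_88),(strain_80,strain_52)),(strain_15,((((strain_64,strain_82),strain_13),strain_83),(strain_26,strain_9)))).
From strain_82 up to that node: 6 branches. From strain_88 up to the same node: 3 branches. Total: 6 + 3 = 9.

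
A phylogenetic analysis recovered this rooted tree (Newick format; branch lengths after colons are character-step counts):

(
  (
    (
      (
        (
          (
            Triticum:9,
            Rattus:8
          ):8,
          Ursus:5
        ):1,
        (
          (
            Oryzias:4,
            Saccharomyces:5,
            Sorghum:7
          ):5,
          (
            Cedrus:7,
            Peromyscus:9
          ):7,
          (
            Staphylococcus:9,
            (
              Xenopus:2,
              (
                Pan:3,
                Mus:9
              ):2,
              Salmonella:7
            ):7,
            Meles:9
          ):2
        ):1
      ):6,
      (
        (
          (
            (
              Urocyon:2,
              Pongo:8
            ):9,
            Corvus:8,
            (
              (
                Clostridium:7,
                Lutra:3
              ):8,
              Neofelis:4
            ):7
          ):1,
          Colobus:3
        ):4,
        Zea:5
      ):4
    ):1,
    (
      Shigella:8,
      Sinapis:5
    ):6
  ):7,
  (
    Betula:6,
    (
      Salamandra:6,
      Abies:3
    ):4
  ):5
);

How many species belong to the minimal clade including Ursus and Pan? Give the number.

The MRCA of Ursus and Pan is the node subtending (((Triticum,Rattus),Ursus),((Oryzias,Saccharomyces,Sorghum),(Cedrus,Peromyscus),(Staphylococcus,(Xenopus,(Pan,Mus),Salmonella),Meles))).
That clade contains 14 terminal taxa: Cedrus, Meles, Mus, Oryzias, Pan, Peromyscus, Rattus, Saccharomyces, Salmonella, Sorghum, Staphylococcus, Triticum, Ursus, Xenopus.

14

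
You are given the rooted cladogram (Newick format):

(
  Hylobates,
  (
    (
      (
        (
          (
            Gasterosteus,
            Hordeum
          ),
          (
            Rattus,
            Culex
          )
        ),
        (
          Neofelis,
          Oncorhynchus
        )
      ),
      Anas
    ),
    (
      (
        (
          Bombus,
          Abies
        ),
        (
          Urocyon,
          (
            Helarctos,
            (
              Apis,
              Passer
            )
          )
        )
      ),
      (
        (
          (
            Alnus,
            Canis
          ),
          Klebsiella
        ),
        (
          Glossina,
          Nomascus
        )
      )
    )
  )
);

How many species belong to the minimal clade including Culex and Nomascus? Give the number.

18

The MRCA of Culex and Nomascus is the node subtending (((((Gasterosteus,Hordeum),(Rattus,Culex)),(Neofelis,Oncorhynchus)),Anas),(((Bombus,Abies),(Urocyon,(Helarctos,(Apis,Passer)))),(((Alnus,Canis),Klebsiella),(Glossina,Nomascus)))).
That clade contains 18 terminal taxa: Abies, Alnus, Anas, Apis, Bombus, Canis, Culex, Gasterosteus, Glossina, Helarctos, Hordeum, Klebsiella, Neofelis, Nomascus, Oncorhynchus, Passer, Rattus, Urocyon.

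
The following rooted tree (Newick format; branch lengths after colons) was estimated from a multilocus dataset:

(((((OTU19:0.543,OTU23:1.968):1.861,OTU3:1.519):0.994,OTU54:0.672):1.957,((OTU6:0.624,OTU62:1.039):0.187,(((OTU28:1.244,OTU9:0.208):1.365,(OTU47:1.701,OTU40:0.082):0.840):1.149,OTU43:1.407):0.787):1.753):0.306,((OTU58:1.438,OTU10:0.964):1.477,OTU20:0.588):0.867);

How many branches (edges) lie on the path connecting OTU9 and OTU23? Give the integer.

9

The MRCA of OTU9 and OTU23 is the node subtending ((((OTU19,OTU23),OTU3),OTU54),((OTU6,OTU62),(((OTU28,OTU9),(OTU47,OTU40)),OTU43))).
From OTU9 up to that node: 5 branches. From OTU23 up to the same node: 4 branches. Total: 5 + 4 = 9.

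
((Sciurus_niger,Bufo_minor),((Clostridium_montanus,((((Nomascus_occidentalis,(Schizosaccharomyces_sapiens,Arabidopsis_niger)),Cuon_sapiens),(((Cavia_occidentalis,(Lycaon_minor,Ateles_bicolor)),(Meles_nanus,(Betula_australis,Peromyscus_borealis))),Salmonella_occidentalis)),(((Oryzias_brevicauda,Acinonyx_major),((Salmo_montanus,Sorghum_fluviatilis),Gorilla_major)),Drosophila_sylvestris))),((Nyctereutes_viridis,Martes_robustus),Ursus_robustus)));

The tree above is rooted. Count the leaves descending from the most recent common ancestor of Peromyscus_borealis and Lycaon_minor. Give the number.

The MRCA of Peromyscus_borealis and Lycaon_minor is the node subtending ((Cavia_occidentalis,(Lycaon_minor,Ateles_bicolor)),(Meles_nanus,(Betula_australis,Peromyscus_borealis))).
That clade contains 6 terminal taxa: Ateles_bicolor, Betula_australis, Cavia_occidentalis, Lycaon_minor, Meles_nanus, Peromyscus_borealis.

6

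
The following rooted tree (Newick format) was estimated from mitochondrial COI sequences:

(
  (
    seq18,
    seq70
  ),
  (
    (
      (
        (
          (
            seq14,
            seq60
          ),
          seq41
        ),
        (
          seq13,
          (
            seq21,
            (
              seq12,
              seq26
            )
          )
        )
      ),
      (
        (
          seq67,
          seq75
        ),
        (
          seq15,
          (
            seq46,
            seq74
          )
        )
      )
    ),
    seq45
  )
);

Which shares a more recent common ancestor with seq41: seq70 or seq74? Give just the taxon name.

seq74

The MRCA of seq41 and seq74 subtends ((((seq14,seq60),seq41),(seq13,(seq21,(seq12,seq26)))),((seq67,seq75),(seq15,(seq46,seq74)))) (12 taxa).
The MRCA of seq41 and seq70 is the root, subtending the entire tree (15 taxa).
The first is nested inside the second, so seq41 shares a more recent common ancestor with seq74.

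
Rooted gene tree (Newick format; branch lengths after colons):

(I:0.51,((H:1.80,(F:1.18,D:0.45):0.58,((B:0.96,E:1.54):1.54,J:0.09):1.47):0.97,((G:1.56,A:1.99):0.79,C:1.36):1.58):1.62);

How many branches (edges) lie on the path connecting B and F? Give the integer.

The MRCA of B and F is the node subtending (H,(F,D),((B,E),J)).
From B up to that node: 3 branches. From F up to the same node: 2 branches. Total: 3 + 2 = 5.

5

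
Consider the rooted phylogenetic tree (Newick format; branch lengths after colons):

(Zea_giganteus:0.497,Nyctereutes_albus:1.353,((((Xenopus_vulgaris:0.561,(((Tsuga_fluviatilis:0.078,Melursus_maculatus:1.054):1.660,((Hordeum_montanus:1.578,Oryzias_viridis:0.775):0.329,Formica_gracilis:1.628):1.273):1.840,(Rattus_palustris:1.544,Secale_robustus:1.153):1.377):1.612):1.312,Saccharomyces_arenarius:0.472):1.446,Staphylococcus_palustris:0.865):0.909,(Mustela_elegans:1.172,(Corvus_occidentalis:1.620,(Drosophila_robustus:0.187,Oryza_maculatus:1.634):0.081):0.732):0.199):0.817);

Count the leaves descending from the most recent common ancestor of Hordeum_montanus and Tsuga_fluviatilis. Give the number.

5

The MRCA of Hordeum_montanus and Tsuga_fluviatilis is the node subtending ((Tsuga_fluviatilis,Melursus_maculatus),((Hordeum_montanus,Oryzias_viridis),Formica_gracilis)).
That clade contains 5 terminal taxa: Formica_gracilis, Hordeum_montanus, Melursus_maculatus, Oryzias_viridis, Tsuga_fluviatilis.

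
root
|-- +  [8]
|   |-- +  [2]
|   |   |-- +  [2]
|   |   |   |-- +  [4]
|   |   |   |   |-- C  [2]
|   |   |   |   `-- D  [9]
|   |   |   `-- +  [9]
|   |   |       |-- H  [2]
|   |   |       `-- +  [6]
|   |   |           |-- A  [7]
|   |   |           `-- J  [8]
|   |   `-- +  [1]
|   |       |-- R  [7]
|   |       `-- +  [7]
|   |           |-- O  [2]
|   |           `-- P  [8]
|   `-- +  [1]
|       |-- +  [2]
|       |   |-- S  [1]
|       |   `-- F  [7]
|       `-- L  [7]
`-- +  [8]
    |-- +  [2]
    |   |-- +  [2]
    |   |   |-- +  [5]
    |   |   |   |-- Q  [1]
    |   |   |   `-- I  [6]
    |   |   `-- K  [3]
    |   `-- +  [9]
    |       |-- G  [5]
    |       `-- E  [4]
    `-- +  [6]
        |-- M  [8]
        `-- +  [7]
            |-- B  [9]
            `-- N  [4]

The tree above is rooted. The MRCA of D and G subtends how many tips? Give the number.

The MRCA of D and G is the root, so the clade is the entire tree.
That clade contains 19 terminal taxa: A, B, C, D, E, F, G, H, I, J, K, L, M, N, O, P, Q, R, S.

19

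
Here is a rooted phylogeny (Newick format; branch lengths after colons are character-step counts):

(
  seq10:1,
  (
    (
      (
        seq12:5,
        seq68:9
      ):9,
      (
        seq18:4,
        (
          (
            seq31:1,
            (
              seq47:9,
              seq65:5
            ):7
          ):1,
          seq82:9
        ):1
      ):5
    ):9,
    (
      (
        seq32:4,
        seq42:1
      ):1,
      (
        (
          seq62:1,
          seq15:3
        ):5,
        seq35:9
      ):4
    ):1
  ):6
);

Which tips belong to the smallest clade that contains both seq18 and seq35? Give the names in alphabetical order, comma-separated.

seq12, seq15, seq18, seq31, seq32, seq35, seq42, seq47, seq62, seq65, seq68, seq82

Tracing seq18: it sits inside (seq18,((seq31,(seq47,seq65)),seq82)).
Tracing seq35: it sits inside ((seq62,seq15),seq35).
The smallest clade enclosing both is (((seq12,seq68),(seq18,((seq31,(seq47,seq65)),seq82))),((seq32,seq42),((seq62,seq15),seq35))); the answer is its 12 terminal taxa in alphabetical order.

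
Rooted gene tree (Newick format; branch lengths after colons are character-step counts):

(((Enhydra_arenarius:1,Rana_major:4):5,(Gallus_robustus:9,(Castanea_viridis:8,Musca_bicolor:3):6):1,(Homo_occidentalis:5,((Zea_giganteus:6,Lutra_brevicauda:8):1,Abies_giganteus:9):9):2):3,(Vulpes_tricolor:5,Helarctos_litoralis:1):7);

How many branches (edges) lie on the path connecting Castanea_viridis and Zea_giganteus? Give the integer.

7

The MRCA of Castanea_viridis and Zea_giganteus is the node subtending ((Enhydra_arenarius,Rana_major),(Gallus_robustus,(Castanea_viridis,Musca_bicolor)),(Homo_occidentalis,((Zea_giganteus,Lutra_brevicauda),Abies_giganteus))).
From Castanea_viridis up to that node: 3 branches. From Zea_giganteus up to the same node: 4 branches. Total: 3 + 4 = 7.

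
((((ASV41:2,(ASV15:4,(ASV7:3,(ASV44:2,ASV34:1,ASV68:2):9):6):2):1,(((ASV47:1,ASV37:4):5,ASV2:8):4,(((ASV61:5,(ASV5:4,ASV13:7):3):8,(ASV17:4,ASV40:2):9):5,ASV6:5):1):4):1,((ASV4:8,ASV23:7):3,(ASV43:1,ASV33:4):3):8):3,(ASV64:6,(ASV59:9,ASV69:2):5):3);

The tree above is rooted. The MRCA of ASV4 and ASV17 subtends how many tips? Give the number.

The MRCA of ASV4 and ASV17 is the node subtending (((ASV41,(ASV15,(ASV7,(ASV44,ASV34,ASV68)))),(((ASV47,ASV37),ASV2),(((ASV61,(ASV5,ASV13)),(ASV17,ASV40)),ASV6))),((ASV4,ASV23),(ASV43,ASV33))).
That clade contains 19 terminal taxa: ASV13, ASV15, ASV17, ASV2, ASV23, ASV33, ASV34, ASV37, ASV4, ASV40, ASV41, ASV43, ASV44, ASV47, ASV5, ASV6, ASV61, ASV68, ASV7.

19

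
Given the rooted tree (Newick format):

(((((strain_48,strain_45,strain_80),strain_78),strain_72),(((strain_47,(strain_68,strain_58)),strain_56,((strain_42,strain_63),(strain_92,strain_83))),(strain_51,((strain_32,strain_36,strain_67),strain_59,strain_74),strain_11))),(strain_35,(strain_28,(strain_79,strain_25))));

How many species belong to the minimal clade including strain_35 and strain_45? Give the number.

24

The MRCA of strain_35 and strain_45 is the root, so the clade is the entire tree.
That clade contains 24 terminal taxa: strain_11, strain_25, strain_28, strain_32, strain_35, strain_36, strain_42, strain_45, strain_47, strain_48, strain_51, strain_56, strain_58, strain_59, strain_63, strain_67, strain_68, strain_72, strain_74, strain_78, strain_79, strain_80, strain_83, strain_92.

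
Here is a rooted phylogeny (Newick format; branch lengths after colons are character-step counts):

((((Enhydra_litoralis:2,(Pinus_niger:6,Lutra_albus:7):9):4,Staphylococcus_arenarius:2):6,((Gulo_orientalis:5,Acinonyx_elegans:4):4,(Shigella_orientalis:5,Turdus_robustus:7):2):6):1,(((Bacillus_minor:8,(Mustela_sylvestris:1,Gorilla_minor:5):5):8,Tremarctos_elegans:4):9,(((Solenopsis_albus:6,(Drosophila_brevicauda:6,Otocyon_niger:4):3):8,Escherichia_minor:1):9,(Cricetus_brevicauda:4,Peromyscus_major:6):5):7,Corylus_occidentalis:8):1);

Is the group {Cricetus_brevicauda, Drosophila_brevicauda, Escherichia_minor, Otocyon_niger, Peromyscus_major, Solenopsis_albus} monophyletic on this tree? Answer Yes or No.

The most recent common ancestor of these taxa subtends (((Solenopsis_albus,(Drosophila_brevicauda,Otocyon_niger)),Escherichia_minor),(Cricetus_brevicauda,Peromyscus_major)).
That clade has exactly 6 tips — every listed taxon and nothing else — so the group is monophyletic.

Yes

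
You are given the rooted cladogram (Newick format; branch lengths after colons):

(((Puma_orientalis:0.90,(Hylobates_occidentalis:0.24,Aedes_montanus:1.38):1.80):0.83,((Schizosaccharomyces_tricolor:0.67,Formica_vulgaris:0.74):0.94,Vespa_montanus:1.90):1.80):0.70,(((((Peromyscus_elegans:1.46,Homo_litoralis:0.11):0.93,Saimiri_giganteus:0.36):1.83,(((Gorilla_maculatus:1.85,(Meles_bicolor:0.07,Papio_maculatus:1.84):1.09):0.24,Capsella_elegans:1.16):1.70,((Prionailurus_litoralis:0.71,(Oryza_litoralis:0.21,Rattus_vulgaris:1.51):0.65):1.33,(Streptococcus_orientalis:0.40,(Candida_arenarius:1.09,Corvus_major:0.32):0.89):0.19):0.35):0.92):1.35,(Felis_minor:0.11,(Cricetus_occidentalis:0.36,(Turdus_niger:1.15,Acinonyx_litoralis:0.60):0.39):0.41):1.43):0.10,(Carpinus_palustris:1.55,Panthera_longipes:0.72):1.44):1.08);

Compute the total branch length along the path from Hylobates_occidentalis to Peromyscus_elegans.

10.32

The path runs Hylobates_occidentalis → … → MRCA → … → Peromyscus_elegans; the MRCA is the root of the tree.
Branch lengths along that path: 0.24 + 1.80 + 0.83 + 0.70 + 1.08 + 0.10 + 1.35 + 1.83 + 0.93 + 1.46 = 10.32.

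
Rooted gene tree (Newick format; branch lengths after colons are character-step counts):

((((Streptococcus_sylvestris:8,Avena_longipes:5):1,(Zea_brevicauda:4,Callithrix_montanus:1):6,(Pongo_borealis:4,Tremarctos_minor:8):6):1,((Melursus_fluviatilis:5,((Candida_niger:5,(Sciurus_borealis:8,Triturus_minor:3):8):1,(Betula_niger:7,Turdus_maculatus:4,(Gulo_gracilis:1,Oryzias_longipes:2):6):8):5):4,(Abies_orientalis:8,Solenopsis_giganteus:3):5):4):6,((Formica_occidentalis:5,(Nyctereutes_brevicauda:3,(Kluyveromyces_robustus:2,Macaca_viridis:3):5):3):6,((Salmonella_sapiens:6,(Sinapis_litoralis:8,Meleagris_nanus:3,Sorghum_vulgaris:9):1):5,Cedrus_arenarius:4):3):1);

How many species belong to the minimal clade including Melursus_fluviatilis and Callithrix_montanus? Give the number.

The MRCA of Melursus_fluviatilis and Callithrix_montanus is the node subtending (((Streptococcus_sylvestris,Avena_longipes),(Zea_brevicauda,Callithrix_montanus),(Pongo_borealis,Tremarctos_minor)),((Melursus_fluviatilis,((Candida_niger,(Sciurus_borealis,Triturus_minor)),(Betula_niger,Turdus_maculatus,(Gulo_gracilis,Oryzias_longipes)))),(Abies_orientalis,Solenopsis_giganteus))).
That clade contains 16 terminal taxa: Abies_orientalis, Avena_longipes, Betula_niger, Callithrix_montanus, Candida_niger, Gulo_gracilis, Melursus_fluviatilis, Oryzias_longipes, Pongo_borealis, Sciurus_borealis, Solenopsis_giganteus, Streptococcus_sylvestris, Tremarctos_minor, Triturus_minor, Turdus_maculatus, Zea_brevicauda.

16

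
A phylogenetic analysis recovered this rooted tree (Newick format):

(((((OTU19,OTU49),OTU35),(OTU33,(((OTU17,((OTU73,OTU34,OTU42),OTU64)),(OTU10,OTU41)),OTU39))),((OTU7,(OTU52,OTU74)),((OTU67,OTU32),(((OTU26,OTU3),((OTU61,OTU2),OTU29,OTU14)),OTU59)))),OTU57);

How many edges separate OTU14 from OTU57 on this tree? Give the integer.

8

The MRCA of OTU14 and OTU57 is the root of the tree.
From OTU14 up to that node: 7 branches. From OTU57 up to the same node: 1 branch. Total: 7 + 1 = 8.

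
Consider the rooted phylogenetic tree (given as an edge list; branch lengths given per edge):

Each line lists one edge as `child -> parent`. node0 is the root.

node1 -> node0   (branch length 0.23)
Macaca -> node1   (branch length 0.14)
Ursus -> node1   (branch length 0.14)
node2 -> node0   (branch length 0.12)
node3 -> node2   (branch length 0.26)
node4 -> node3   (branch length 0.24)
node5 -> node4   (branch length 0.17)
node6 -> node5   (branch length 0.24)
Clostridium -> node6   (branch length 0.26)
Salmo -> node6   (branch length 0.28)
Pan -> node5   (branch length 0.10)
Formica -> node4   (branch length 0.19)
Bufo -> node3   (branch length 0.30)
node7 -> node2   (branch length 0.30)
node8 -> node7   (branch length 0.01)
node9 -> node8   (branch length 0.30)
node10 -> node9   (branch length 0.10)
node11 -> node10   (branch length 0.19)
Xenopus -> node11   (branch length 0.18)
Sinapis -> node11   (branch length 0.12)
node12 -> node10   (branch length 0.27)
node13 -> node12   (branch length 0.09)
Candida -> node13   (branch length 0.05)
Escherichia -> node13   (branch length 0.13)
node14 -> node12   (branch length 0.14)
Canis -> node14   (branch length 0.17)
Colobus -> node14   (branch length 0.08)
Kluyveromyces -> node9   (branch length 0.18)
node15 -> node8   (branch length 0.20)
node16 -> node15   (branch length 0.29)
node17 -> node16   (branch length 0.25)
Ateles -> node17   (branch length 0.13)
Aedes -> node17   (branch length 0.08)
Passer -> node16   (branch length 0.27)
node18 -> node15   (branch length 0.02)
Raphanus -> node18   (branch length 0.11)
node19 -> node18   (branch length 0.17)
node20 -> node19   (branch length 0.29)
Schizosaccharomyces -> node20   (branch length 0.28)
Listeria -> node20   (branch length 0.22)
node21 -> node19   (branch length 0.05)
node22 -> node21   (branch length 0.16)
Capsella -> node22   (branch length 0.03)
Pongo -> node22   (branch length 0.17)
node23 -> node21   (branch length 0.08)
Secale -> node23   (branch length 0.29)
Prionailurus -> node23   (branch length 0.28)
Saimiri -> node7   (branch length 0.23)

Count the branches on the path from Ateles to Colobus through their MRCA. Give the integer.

9

The MRCA of Ateles and Colobus is the node subtending ((((Xenopus,Sinapis),((Candida,Escherichia),(Canis,Colobus))),Kluyveromyces),(((Ateles,Aedes),Passer),(Raphanus,((Schizosaccharomyces,Listeria),((Capsella,Pongo),(Secale,Prionailurus)))))).
From Ateles up to that node: 4 branches. From Colobus up to the same node: 5 branches. Total: 4 + 5 = 9.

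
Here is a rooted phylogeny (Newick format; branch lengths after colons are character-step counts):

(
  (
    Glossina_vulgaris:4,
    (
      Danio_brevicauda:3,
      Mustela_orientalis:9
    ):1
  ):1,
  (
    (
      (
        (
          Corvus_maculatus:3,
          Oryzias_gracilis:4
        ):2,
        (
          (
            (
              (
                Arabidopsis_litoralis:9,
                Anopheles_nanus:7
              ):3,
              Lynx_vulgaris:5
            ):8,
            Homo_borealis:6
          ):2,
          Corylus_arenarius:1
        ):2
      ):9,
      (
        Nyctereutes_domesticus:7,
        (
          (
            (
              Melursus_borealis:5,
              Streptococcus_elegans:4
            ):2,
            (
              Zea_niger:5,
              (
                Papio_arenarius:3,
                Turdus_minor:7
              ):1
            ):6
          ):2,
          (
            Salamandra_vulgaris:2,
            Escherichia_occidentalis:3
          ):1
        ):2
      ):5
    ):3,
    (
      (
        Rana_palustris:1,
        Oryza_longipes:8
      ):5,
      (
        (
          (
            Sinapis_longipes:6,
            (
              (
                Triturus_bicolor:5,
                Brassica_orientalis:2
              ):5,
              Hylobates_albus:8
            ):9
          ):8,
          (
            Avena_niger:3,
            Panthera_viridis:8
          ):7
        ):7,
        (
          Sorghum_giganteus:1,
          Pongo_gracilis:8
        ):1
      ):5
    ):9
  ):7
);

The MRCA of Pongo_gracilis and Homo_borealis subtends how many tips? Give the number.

25

The MRCA of Pongo_gracilis and Homo_borealis is the node subtending ((((Corvus_maculatus,Oryzias_gracilis),((((Arabidopsis_litoralis,Anopheles_nanus),Lynx_vulgaris),Homo_borealis),Corylus_arenarius)),(Nyctereutes_domesticus,(((Melursus_borealis,Streptococcus_elegans),(Zea_niger,(Papio_arenarius,Turdus_minor))),(Salamandra_vulgaris,Escherichia_occidentalis)))),((Rana_palustris,Oryza_longipes),(((Sinapis_longipes,((Triturus_bicolor,Brassica_orientalis),Hylobates_albus)),(Avena_niger,Panthera_viridis)),(Sorghum_giganteus,Pongo_gracilis)))).
That clade contains 25 terminal taxa: Anopheles_nanus, Arabidopsis_litoralis, Avena_niger, Brassica_orientalis, Corvus_maculatus, Corylus_arenarius, Escherichia_occidentalis, Homo_borealis, Hylobates_albus, Lynx_vulgaris, Melursus_borealis, Nyctereutes_domesticus, Oryza_longipes, Oryzias_gracilis, Panthera_viridis, Papio_arenarius, Pongo_gracilis, Rana_palustris, Salamandra_vulgaris, Sinapis_longipes, Sorghum_giganteus, Streptococcus_elegans, Triturus_bicolor, Turdus_minor, Zea_niger.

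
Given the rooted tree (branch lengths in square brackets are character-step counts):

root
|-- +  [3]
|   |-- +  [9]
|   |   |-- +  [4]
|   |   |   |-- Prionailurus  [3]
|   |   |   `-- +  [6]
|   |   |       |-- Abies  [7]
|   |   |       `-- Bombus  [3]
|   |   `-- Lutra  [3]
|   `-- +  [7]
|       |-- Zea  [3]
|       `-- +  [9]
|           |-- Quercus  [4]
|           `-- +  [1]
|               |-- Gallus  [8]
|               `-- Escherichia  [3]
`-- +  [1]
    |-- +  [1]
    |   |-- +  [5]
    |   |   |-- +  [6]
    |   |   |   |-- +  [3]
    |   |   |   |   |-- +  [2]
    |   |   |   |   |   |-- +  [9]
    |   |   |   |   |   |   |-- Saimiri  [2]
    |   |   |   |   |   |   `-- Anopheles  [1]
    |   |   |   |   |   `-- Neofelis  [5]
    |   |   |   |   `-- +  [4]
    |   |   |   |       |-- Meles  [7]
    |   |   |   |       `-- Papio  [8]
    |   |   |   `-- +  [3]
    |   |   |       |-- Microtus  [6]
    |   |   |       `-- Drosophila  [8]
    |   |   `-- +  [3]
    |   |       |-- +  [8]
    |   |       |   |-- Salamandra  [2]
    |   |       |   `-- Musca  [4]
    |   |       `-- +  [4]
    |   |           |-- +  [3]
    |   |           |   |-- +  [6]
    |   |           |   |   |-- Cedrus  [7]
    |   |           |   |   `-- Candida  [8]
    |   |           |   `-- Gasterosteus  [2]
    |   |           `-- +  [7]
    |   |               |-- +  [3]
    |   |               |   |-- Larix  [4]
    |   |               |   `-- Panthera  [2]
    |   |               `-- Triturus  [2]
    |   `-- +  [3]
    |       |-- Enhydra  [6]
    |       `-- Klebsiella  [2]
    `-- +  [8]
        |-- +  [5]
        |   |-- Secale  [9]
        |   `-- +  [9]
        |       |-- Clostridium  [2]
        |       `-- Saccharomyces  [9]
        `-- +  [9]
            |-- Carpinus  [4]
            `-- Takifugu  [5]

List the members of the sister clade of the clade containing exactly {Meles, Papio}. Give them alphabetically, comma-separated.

Anopheles, Neofelis, Saimiri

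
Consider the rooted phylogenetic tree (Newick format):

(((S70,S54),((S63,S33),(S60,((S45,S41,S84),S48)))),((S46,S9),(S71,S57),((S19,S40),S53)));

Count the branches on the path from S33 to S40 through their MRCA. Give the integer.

8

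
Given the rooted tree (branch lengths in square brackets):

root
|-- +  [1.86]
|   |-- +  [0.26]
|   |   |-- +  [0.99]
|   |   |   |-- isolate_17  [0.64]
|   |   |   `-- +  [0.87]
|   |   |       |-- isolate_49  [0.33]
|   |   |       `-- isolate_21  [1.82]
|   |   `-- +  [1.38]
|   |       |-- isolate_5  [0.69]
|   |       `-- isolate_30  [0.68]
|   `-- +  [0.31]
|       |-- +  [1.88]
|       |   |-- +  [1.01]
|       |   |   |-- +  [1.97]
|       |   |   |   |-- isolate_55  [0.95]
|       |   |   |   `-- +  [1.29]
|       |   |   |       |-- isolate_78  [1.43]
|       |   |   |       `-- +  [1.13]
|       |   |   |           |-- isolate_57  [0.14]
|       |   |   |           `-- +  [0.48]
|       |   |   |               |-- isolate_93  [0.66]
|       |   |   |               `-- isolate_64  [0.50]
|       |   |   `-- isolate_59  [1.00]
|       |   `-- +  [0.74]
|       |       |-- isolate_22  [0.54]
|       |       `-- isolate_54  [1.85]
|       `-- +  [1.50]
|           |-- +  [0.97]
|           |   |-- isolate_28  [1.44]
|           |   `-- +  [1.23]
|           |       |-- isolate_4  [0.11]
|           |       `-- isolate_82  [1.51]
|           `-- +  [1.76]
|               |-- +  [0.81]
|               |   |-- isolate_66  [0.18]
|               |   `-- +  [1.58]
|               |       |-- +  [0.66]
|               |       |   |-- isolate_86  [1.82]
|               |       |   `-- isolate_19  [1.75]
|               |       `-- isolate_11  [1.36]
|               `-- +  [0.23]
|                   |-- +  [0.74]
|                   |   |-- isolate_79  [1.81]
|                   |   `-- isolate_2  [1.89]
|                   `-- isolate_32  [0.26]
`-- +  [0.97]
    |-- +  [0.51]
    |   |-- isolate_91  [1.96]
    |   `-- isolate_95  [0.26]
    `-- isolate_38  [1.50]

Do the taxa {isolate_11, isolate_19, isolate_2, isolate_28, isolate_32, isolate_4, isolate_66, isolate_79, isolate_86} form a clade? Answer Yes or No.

No

The MRCA of the listed taxa subtends ((isolate_28,(isolate_4,isolate_82)),((isolate_66,((isolate_86,isolate_19),isolate_11)),((isolate_79,isolate_2),isolate_32))).
That clade also contains isolate_82, which is not in the proposed group, so the group is not monophyletic.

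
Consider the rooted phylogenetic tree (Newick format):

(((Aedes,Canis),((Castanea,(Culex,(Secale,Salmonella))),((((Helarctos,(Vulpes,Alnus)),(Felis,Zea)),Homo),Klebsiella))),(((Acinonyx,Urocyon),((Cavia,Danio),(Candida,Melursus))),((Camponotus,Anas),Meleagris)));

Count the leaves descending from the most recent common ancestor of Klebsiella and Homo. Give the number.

7

The MRCA of Klebsiella and Homo is the node subtending ((((Helarctos,(Vulpes,Alnus)),(Felis,Zea)),Homo),Klebsiella).
That clade contains 7 terminal taxa: Alnus, Felis, Helarctos, Homo, Klebsiella, Vulpes, Zea.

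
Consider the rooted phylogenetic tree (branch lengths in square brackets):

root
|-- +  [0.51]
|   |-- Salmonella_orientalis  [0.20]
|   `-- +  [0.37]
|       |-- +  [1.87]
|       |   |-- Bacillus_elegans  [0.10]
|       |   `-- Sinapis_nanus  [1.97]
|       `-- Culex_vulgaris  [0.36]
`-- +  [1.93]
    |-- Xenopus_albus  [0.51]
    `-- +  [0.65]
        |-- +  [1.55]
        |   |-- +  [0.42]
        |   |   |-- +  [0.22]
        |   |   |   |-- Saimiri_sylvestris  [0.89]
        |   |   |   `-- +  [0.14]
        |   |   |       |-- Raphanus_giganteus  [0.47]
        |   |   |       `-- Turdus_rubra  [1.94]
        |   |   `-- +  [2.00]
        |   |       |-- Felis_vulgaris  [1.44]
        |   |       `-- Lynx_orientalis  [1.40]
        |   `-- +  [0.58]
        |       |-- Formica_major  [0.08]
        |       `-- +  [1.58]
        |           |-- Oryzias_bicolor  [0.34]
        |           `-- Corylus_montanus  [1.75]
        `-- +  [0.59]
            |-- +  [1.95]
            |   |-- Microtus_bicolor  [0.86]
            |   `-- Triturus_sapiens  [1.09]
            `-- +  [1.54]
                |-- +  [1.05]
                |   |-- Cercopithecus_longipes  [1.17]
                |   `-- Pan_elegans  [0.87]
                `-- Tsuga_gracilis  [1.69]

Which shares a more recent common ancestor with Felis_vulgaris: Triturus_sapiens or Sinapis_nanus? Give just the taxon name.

The MRCA of Felis_vulgaris and Triturus_sapiens subtends ((((Saimiri_sylvestris,(Raphanus_giganteus,Turdus_rubra)),(Felis_vulgaris,Lynx_orientalis)),(Formica_major,(Oryzias_bicolor,Corylus_montanus))),((Microtus_bicolor,Triturus_sapiens),((Cercopithecus_longipes,Pan_elegans),Tsuga_gracilis))) (13 taxa).
The MRCA of Felis_vulgaris and Sinapis_nanus is the root, subtending the entire tree (18 taxa).
The first is nested inside the second, so Felis_vulgaris shares a more recent common ancestor with Triturus_sapiens.

Triturus_sapiens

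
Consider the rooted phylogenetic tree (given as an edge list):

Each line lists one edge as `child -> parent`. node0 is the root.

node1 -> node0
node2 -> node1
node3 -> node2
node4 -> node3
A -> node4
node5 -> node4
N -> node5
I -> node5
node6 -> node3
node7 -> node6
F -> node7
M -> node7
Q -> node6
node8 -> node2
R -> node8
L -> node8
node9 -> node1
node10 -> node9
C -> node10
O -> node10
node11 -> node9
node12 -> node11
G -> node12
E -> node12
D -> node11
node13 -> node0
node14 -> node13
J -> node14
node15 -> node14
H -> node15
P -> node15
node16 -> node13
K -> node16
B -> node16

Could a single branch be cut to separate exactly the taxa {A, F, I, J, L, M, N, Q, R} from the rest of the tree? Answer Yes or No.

The MRCA of the listed taxa is the root, so the smallest clade containing them is the whole tree.
That clade also contains B, C, D, E, G, H, K, O, P, which are not in the proposed group, so the group is not monophyletic.

No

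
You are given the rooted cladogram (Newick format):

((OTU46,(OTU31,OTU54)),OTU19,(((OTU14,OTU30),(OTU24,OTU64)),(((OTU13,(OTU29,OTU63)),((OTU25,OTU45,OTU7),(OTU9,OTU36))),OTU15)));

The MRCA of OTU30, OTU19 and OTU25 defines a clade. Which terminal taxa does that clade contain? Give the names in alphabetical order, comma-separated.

OTU13, OTU14, OTU15, OTU19, OTU24, OTU25, OTU29, OTU30, OTU31, OTU36, OTU45, OTU46, OTU54, OTU63, OTU64, OTU7, OTU9

Tracing OTU30: it sits inside (OTU14,OTU30).
Tracing OTU19: it attaches directly to the root.
Tracing OTU25: it sits inside (OTU25,OTU45,OTU7).
The smallest clade enclosing all 3 is the whole tree (their MRCA is the root), so the answer is all 17 tips in alphabetical order.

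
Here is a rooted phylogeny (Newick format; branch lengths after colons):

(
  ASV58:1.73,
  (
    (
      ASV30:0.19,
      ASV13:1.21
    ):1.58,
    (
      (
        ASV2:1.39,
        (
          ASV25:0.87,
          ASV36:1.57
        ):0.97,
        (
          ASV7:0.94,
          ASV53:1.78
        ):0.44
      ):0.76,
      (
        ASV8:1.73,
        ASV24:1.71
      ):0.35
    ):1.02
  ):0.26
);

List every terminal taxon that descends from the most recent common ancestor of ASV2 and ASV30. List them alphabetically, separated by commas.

Tracing ASV2: it sits inside (ASV2,(ASV25,ASV36),(ASV7,ASV53)).
Tracing ASV30: it sits inside (ASV30,ASV13).
The smallest clade enclosing both is ((ASV30,ASV13),((ASV2,(ASV25,ASV36),(ASV7,ASV53)),(ASV8,ASV24))); the answer is its 9 terminal taxa in alphabetical order.

ASV13, ASV2, ASV24, ASV25, ASV30, ASV36, ASV53, ASV7, ASV8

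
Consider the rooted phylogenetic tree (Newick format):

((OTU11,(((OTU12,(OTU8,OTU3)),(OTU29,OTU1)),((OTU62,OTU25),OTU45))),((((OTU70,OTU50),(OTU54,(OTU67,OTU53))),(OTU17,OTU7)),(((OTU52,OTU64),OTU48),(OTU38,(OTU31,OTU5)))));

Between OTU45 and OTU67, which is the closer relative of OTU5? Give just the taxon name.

OTU67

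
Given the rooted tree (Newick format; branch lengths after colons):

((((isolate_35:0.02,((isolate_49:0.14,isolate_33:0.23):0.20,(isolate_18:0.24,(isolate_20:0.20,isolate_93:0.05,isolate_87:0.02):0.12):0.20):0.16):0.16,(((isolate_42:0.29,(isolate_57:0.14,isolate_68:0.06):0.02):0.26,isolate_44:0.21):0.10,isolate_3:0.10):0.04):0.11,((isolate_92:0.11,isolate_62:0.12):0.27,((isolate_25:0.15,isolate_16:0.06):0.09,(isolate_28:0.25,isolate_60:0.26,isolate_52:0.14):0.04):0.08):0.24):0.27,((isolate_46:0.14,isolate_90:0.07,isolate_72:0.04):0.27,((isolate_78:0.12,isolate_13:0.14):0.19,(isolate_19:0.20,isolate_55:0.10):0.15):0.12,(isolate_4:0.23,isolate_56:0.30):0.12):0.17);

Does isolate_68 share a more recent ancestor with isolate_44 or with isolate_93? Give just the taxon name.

isolate_44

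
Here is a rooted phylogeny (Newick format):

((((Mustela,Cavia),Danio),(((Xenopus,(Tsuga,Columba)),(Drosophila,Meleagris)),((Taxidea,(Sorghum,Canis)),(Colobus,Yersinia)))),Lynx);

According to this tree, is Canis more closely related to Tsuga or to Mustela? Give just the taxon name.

The MRCA of Canis and Tsuga subtends (((Xenopus,(Tsuga,Columba)),(Drosophila,Meleagris)),((Taxidea,(Sorghum,Canis)),(Colobus,Yersinia))) (10 taxa).
The MRCA of Canis and Mustela subtends (((Mustela,Cavia),Danio),(((Xenopus,(Tsuga,Columba)),(Drosophila,Meleagris)),((Taxidea,(Sorghum,Canis)),(Colobus,Yersinia)))) (13 taxa).
The first is nested inside the second, so Canis shares a more recent common ancestor with Tsuga.

Tsuga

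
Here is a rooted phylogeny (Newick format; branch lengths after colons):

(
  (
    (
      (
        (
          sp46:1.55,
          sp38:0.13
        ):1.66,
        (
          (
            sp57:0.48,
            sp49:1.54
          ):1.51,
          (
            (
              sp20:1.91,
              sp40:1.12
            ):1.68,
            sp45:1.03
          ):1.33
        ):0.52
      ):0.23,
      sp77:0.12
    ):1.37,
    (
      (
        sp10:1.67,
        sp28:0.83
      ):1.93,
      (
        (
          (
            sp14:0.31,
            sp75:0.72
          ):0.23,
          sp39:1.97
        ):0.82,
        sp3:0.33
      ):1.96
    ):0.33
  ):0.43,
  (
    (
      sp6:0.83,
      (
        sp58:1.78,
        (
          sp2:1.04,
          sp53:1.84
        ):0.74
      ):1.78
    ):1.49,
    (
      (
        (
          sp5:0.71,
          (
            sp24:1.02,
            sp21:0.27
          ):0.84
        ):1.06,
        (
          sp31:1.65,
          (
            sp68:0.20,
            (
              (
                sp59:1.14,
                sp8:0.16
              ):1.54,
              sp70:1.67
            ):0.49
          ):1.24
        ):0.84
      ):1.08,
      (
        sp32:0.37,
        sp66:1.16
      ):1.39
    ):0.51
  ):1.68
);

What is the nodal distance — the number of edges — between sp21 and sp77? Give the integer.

The MRCA of sp21 and sp77 is the root of the tree.
From sp21 up to that node: 6 branches. From sp77 up to the same node: 3 branches. Total: 6 + 3 = 9.

9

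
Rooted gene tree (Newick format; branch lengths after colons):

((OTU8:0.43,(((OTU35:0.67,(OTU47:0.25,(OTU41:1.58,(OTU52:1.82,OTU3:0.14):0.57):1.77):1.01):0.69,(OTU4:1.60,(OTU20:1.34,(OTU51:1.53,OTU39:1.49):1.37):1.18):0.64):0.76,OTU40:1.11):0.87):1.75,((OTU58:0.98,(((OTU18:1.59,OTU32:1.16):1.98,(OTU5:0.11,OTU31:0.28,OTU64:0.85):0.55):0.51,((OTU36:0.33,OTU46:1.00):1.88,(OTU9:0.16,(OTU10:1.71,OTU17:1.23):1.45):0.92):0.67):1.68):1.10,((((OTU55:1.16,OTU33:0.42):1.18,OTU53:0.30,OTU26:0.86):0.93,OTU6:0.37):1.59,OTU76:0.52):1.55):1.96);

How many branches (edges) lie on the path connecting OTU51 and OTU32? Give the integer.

The MRCA of OTU51 and OTU32 is the root of the tree.
From OTU51 up to that node: 7 branches. From OTU32 up to the same node: 6 branches. Total: 7 + 6 = 13.

13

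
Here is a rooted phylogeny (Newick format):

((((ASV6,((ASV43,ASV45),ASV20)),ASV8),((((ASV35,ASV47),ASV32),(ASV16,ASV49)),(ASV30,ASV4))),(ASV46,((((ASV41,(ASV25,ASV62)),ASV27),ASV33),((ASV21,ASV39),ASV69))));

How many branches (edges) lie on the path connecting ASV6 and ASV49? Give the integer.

7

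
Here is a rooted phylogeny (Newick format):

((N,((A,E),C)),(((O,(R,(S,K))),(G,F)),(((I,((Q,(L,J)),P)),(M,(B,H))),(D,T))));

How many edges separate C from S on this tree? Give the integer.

The MRCA of C and S is the root of the tree.
From C up to that node: 3 branches. From S up to the same node: 6 branches. Total: 3 + 6 = 9.

9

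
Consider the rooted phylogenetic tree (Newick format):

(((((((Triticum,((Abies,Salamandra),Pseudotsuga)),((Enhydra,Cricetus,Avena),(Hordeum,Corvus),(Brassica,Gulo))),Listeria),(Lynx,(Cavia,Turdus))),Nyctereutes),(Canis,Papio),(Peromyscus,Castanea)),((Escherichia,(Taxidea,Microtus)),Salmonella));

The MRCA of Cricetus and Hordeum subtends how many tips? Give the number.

7

The MRCA of Cricetus and Hordeum is the node subtending ((Enhydra,Cricetus,Avena),(Hordeum,Corvus),(Brassica,Gulo)).
That clade contains 7 terminal taxa: Avena, Brassica, Corvus, Cricetus, Enhydra, Gulo, Hordeum.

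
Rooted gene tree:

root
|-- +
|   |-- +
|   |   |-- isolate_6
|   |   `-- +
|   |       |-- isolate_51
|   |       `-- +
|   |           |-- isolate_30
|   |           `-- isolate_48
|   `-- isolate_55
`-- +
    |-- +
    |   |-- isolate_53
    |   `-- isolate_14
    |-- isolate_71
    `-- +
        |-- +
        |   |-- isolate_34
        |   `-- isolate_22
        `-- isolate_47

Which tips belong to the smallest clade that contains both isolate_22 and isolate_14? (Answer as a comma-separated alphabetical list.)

Tracing isolate_22: it sits inside (isolate_34,isolate_22).
Tracing isolate_14: it sits inside (isolate_53,isolate_14).
The smallest clade enclosing both is ((isolate_53,isolate_14),isolate_71,((isolate_34,isolate_22),isolate_47)); the answer is its 6 terminal taxa in alphabetical order.

isolate_14, isolate_22, isolate_34, isolate_47, isolate_53, isolate_71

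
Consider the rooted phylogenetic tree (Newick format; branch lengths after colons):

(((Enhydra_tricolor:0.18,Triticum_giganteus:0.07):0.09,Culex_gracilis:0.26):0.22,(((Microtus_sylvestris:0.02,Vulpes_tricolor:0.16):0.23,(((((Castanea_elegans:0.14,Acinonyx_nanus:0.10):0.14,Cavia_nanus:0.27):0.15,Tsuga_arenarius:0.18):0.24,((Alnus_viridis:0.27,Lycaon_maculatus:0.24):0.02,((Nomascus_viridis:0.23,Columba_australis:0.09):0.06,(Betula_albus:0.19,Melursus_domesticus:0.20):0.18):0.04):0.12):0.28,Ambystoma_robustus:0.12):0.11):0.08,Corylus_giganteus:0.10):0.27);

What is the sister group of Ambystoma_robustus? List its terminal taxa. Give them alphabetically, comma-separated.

Ambystoma_robustus attaches to the tree at the node subtending (((((Castanea_elegans,Acinonyx_nanus),Cavia_nanus),Tsuga_arenarius),((Alnus_viridis,Lycaon_maculatus),((Nomascus_viridis,Columba_australis),(Betula_albus,Melursus_domesticus)))),Ambystoma_robustus).
The other lineage descending from that same node — the sister group — is ((((Castanea_elegans,Acinonyx_nanus),Cavia_nanus),Tsuga_arenarius),((Alnus_viridis,Lycaon_maculatus),((Nomascus_viridis,Columba_australis),(Betula_albus,Melursus_domesticus)))); its 10 tips in alphabetical order are the answer.

Acinonyx_nanus, Alnus_viridis, Betula_albus, Castanea_elegans, Cavia_nanus, Columba_australis, Lycaon_maculatus, Melursus_domesticus, Nomascus_viridis, Tsuga_arenarius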